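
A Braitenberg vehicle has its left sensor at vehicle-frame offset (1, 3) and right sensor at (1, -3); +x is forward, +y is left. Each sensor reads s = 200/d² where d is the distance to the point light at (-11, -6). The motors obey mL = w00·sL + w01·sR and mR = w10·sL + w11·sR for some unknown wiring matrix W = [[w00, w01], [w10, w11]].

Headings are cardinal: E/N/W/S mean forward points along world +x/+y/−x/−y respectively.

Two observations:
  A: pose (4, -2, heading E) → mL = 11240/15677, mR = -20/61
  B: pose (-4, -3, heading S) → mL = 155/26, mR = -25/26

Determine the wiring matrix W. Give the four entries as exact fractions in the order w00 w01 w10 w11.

1/2 1/2 -1/2 0

obs A: pose=(4,-2,E) → sL=40/61, sR=200/257, mL=11240/15677, mR=-20/61
obs B: pose=(-4,-3,S) → sL=25/13, sR=10, mL=155/26, mR=-25/26
sensor matrix S = [[40/61, 200/257], [25/13, 10]]; det S = 1031400/203801
solve [mL_A; mL_B] = S·[w00; w01] and [mR_A; mR_B] = S·[w10; w11]:
  w00 = 1/2, w01 = 1/2, w10 = -1/2, w11 = 0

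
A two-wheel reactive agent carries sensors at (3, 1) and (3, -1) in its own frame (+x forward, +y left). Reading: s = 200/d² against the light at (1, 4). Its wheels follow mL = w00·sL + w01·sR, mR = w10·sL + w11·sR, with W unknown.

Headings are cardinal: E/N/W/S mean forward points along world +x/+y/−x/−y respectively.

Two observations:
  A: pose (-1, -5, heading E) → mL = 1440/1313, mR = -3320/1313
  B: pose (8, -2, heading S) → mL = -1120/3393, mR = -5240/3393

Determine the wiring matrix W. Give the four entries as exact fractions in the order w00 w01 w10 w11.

1 -1 -1/2 -1/2

obs A: pose=(-1,-5,E) → sL=40/13, sR=200/101, mL=1440/1313, mR=-3320/1313
obs B: pose=(8,-2,S) → sL=40/29, sR=200/117, mL=-1120/3393, mR=-5240/3393
sensor matrix S = [[40/13, 200/101], [40/29, 200/117]]; det S = 11264000/4455009
solve [mL_A; mL_B] = S·[w00; w01] and [mR_A; mR_B] = S·[w10; w11]:
  w00 = 1, w01 = -1, w10 = -1/2, w11 = -1/2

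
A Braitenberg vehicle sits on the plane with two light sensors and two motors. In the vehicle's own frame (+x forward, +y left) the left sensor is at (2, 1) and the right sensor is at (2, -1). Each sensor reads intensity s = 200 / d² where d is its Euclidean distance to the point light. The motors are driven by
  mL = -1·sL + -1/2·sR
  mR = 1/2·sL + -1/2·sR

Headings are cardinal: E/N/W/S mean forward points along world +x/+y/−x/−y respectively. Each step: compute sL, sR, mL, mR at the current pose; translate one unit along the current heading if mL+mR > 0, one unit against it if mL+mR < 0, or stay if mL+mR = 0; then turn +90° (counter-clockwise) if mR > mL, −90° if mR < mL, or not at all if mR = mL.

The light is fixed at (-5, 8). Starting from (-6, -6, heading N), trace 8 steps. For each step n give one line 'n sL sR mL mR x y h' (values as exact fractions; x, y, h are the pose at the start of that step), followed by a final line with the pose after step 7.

0 50/37 25/18 -2725/1332 -25/1332 -6 -6 N
1 40/53 40/41 -2700/2173 -240/2173 -6 -7 W
2 20/29 20/29 -30/29 0 -5 -7 S
3 200/173 200/229 -63100/39617 5600/39617 -5 -6 E
4 50/37 25/18 -2725/1332 -25/1332 -6 -6 N
5 40/53 40/41 -2700/2173 -240/2173 -6 -7 W
6 20/29 20/29 -30/29 0 -5 -7 S
7 200/173 200/229 -63100/39617 5600/39617 -5 -6 E
final -6 -6 N

n=0: pose=(-6,-6,N); sL=50/37, sR=25/18; mL=-2725/1332, mR=-25/1332; mL+mR=-1375/666 → advance -1; mR−mL=75/37 → turn +1·90°
n=1: pose=(-6,-7,W); sL=40/53, sR=40/41; mL=-2700/2173, mR=-240/2173; mL+mR=-2940/2173 → advance -1; mR−mL=60/53 → turn +1·90°
n=2: pose=(-5,-7,S); sL=20/29, sR=20/29; mL=-30/29, mR=0; mL+mR=-30/29 → advance -1; mR−mL=30/29 → turn +1·90°
n=3: pose=(-5,-6,E); sL=200/173, sR=200/229; mL=-63100/39617, mR=5600/39617; mL+mR=-57500/39617 → advance -1; mR−mL=300/173 → turn +1·90°
n=4: pose=(-6,-6,N); sL=50/37, sR=25/18; mL=-2725/1332, mR=-25/1332; mL+mR=-1375/666 → advance -1; mR−mL=75/37 → turn +1·90°
n=5: pose=(-6,-7,W); sL=40/53, sR=40/41; mL=-2700/2173, mR=-240/2173; mL+mR=-2940/2173 → advance -1; mR−mL=60/53 → turn +1·90°
n=6: pose=(-5,-7,S); sL=20/29, sR=20/29; mL=-30/29, mR=0; mL+mR=-30/29 → advance -1; mR−mL=30/29 → turn +1·90°
n=7: pose=(-5,-6,E); sL=200/173, sR=200/229; mL=-63100/39617, mR=5600/39617; mL+mR=-57500/39617 → advance -1; mR−mL=300/173 → turn +1·90°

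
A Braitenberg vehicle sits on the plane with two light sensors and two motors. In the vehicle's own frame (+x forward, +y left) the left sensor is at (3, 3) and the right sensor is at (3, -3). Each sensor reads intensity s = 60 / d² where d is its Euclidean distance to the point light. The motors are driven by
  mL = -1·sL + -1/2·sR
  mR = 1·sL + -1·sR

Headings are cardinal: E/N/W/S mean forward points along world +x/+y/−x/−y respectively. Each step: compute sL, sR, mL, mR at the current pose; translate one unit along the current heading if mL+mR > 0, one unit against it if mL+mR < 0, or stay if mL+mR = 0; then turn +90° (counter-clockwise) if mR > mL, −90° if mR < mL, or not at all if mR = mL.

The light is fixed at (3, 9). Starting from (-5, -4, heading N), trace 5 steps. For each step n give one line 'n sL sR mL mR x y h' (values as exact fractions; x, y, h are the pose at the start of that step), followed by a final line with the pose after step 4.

0 60/221 12/25 -2826/5525 -1152/5525 -5 -4 N
1 6/41 30/121 -1341/4961 -504/4961 -5 -5 W
2 12/61 60/389 -6498/23729 1008/23729 -4 -5 S
3 15/29 15/68 -2475/3944 585/1972 -4 -4 E
4 60/221 12/25 -2826/5525 -1152/5525 -5 -4 N
final -5 -5 W

n=0: pose=(-5,-4,N); sL=60/221, sR=12/25; mL=-2826/5525, mR=-1152/5525; mL+mR=-18/25 → advance -1; mR−mL=1674/5525 → turn +1·90°
n=1: pose=(-5,-5,W); sL=6/41, sR=30/121; mL=-1341/4961, mR=-504/4961; mL+mR=-45/121 → advance -1; mR−mL=837/4961 → turn +1·90°
n=2: pose=(-4,-5,S); sL=12/61, sR=60/389; mL=-6498/23729, mR=1008/23729; mL+mR=-90/389 → advance -1; mR−mL=7506/23729 → turn +1·90°
n=3: pose=(-4,-4,E); sL=15/29, sR=15/68; mL=-2475/3944, mR=585/1972; mL+mR=-45/136 → advance -1; mR−mL=3645/3944 → turn +1·90°
n=4: pose=(-5,-4,N); sL=60/221, sR=12/25; mL=-2826/5525, mR=-1152/5525; mL+mR=-18/25 → advance -1; mR−mL=1674/5525 → turn +1·90°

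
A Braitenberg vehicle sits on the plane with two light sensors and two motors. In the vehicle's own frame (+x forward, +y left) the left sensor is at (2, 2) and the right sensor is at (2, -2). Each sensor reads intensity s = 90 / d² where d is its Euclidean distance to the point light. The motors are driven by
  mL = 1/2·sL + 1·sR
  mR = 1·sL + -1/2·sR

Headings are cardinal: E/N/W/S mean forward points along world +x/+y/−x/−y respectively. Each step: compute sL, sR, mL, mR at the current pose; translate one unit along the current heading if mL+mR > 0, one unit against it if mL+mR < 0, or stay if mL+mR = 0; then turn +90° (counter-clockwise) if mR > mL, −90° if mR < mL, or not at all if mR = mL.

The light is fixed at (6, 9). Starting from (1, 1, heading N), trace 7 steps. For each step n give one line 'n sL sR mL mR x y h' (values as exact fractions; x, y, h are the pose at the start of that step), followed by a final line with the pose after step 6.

0 18/17 2 43/17 1/17 1 1 N
1 45/17 1 79/34 73/34 1 2 E
2 18/17 10/13 287/221 149/221 2 2 S
3 45/68 5/4 215/136 5/136 2 1 W
4 18/17 2 43/17 1/17 1 1 N
5 45/17 1 79/34 73/34 1 2 E
6 18/17 10/13 287/221 149/221 2 2 S
final 2 1 W

n=0: pose=(1,1,N); sL=18/17, sR=2; mL=43/17, mR=1/17; mL+mR=44/17 → advance +1; mR−mL=-42/17 → turn -1·90°
n=1: pose=(1,2,E); sL=45/17, sR=1; mL=79/34, mR=73/34; mL+mR=76/17 → advance +1; mR−mL=-3/17 → turn -1·90°
n=2: pose=(2,2,S); sL=18/17, sR=10/13; mL=287/221, mR=149/221; mL+mR=436/221 → advance +1; mR−mL=-138/221 → turn -1·90°
n=3: pose=(2,1,W); sL=45/68, sR=5/4; mL=215/136, mR=5/136; mL+mR=55/34 → advance +1; mR−mL=-105/68 → turn -1·90°
n=4: pose=(1,1,N); sL=18/17, sR=2; mL=43/17, mR=1/17; mL+mR=44/17 → advance +1; mR−mL=-42/17 → turn -1·90°
n=5: pose=(1,2,E); sL=45/17, sR=1; mL=79/34, mR=73/34; mL+mR=76/17 → advance +1; mR−mL=-3/17 → turn -1·90°
n=6: pose=(2,2,S); sL=18/17, sR=10/13; mL=287/221, mR=149/221; mL+mR=436/221 → advance +1; mR−mL=-138/221 → turn -1·90°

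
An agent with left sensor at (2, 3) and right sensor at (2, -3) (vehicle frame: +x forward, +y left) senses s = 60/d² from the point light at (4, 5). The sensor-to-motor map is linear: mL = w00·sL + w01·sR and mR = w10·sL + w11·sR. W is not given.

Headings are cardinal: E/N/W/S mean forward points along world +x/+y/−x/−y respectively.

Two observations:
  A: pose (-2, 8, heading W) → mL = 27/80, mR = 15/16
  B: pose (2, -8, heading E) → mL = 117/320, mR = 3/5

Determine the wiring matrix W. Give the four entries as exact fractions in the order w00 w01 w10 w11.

1 -1 1 0

obs A: pose=(-2,8,W) → sL=15/16, sR=3/5, mL=27/80, mR=15/16
obs B: pose=(2,-8,E) → sL=3/5, sR=15/64, mL=117/320, mR=3/5
sensor matrix S = [[15/16, 3/5], [3/5, 15/64]]; det S = -3591/25600
solve [mL_A; mL_B] = S·[w00; w01] and [mR_A; mR_B] = S·[w10; w11]:
  w00 = 1, w01 = -1, w10 = 1, w11 = 0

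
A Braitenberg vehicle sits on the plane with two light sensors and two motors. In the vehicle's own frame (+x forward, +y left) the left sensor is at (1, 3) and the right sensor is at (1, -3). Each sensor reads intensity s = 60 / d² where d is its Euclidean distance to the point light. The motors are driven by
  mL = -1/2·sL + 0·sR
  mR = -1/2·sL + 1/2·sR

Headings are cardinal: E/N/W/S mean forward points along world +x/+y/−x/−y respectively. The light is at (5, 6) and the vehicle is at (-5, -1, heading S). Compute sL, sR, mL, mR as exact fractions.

60/113 60/233 -30/113 -3600/26329

left sensor world pos  = (-2, -2); dL² = 113
right sensor world pos = (-8, -2); dR² = 233
sL = 60/113 = 60/113
sR = 60/233 = 60/233
mL = -1/2·sL + 0·sR = -30/113
mR = -1/2·sL + 1/2·sR = -3600/26329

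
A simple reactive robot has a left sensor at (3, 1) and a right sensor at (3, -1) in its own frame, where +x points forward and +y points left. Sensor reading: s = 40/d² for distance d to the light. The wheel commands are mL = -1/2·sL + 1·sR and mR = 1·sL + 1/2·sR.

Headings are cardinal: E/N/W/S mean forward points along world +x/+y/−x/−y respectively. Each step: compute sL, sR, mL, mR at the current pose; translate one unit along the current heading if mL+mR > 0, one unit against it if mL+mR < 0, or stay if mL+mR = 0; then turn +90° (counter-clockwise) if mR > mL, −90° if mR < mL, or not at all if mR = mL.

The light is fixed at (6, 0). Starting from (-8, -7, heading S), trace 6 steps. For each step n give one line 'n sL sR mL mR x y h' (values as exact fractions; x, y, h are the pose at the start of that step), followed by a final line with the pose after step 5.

0 40/269 8/65 852/17485 3676/17485 -8 -7 S
1 4/17 20/101 138/1717 574/1717 -8 -8 E
2 40/221 40/169 420/2873 860/2873 -7 -8 N
3 1/8 10/73 87/1168 113/584 -7 -7 W
4 40/269 8/65 852/17485 3676/17485 -8 -7 S
5 4/17 20/101 138/1717 574/1717 -8 -8 E
final -7 -8 N

n=0: pose=(-8,-7,S); sL=40/269, sR=8/65; mL=852/17485, mR=3676/17485; mL+mR=4528/17485 → advance +1; mR−mL=2824/17485 → turn +1·90°
n=1: pose=(-8,-8,E); sL=4/17, sR=20/101; mL=138/1717, mR=574/1717; mL+mR=712/1717 → advance +1; mR−mL=436/1717 → turn +1·90°
n=2: pose=(-7,-8,N); sL=40/221, sR=40/169; mL=420/2873, mR=860/2873; mL+mR=1280/2873 → advance +1; mR−mL=440/2873 → turn +1·90°
n=3: pose=(-7,-7,W); sL=1/8, sR=10/73; mL=87/1168, mR=113/584; mL+mR=313/1168 → advance +1; mR−mL=139/1168 → turn +1·90°
n=4: pose=(-8,-7,S); sL=40/269, sR=8/65; mL=852/17485, mR=3676/17485; mL+mR=4528/17485 → advance +1; mR−mL=2824/17485 → turn +1·90°
n=5: pose=(-8,-8,E); sL=4/17, sR=20/101; mL=138/1717, mR=574/1717; mL+mR=712/1717 → advance +1; mR−mL=436/1717 → turn +1·90°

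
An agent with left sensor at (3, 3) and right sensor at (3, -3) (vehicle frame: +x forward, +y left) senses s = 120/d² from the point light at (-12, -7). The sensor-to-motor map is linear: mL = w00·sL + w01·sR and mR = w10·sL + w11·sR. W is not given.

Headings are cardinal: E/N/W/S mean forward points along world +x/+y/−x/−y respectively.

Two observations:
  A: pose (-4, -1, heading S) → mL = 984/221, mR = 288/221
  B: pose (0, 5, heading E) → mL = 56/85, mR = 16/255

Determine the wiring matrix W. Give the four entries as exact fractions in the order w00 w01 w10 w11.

obs A: pose=(-4,-1,S) → sL=12/13, sR=60/17, mL=984/221, mR=288/221
obs B: pose=(0,5,E) → sL=4/15, sR=20/51, mL=56/85, mR=16/255
sensor matrix S = [[12/13, 60/17], [4/15, 20/51]]; det S = -128/221
solve [mL_A; mL_B] = S·[w00; w01] and [mR_A; mR_B] = S·[w10; w11]:
  w00 = 1, w01 = 1, w10 = -1/2, w11 = 1/2

1 1 -1/2 1/2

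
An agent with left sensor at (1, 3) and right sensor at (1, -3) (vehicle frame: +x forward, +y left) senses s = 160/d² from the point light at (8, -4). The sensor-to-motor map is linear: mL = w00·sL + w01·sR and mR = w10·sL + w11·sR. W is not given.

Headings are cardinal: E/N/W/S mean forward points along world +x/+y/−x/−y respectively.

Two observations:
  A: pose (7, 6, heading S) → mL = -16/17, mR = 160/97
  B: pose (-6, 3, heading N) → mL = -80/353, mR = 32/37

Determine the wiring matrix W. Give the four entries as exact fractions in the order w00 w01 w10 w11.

obs A: pose=(7,6,S) → sL=32/17, sR=160/97, mL=-16/17, mR=160/97
obs B: pose=(-6,3,N) → sL=160/353, sR=32/37, mL=-80/353, mR=32/37
sensor matrix S = [[32/17, 160/97], [160/353, 32/37]]; det S = 18960384/21537589
solve [mL_A; mL_B] = S·[w00; w01] and [mR_A; mR_B] = S·[w10; w11]:
  w00 = -1/2, w01 = 0, w10 = 0, w11 = 1

-1/2 0 0 1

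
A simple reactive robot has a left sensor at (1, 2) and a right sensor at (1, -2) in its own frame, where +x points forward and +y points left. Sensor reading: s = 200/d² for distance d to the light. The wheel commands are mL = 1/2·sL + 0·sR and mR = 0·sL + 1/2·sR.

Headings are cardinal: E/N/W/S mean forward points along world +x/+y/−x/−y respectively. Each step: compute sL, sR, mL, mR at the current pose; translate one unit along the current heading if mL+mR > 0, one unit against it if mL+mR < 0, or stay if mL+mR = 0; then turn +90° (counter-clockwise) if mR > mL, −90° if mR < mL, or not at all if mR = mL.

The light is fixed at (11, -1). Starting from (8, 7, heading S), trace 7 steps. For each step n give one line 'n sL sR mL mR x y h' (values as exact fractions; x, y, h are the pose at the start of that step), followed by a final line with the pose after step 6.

0 4 100/37 2 50/37 8 7 S
1 200/41 200/97 100/41 100/97 8 6 W
2 2 50/17 1 25/17 7 6 N
3 200/61 8/5 100/61 4/5 7 7 W
4 20/13 20/9 10/13 10/9 6 7 N
5 40/17 200/157 20/17 100/157 6 8 W
6 50/41 50/29 25/41 25/29 5 8 N
final 5 9 W

n=0: pose=(8,7,S); sL=4, sR=100/37; mL=2, mR=50/37; mL+mR=124/37 → advance +1; mR−mL=-24/37 → turn -1·90°
n=1: pose=(8,6,W); sL=200/41, sR=200/97; mL=100/41, mR=100/97; mL+mR=13800/3977 → advance +1; mR−mL=-5600/3977 → turn -1·90°
n=2: pose=(7,6,N); sL=2, sR=50/17; mL=1, mR=25/17; mL+mR=42/17 → advance +1; mR−mL=8/17 → turn +1·90°
n=3: pose=(7,7,W); sL=200/61, sR=8/5; mL=100/61, mR=4/5; mL+mR=744/305 → advance +1; mR−mL=-256/305 → turn -1·90°
n=4: pose=(6,7,N); sL=20/13, sR=20/9; mL=10/13, mR=10/9; mL+mR=220/117 → advance +1; mR−mL=40/117 → turn +1·90°
n=5: pose=(6,8,W); sL=40/17, sR=200/157; mL=20/17, mR=100/157; mL+mR=4840/2669 → advance +1; mR−mL=-1440/2669 → turn -1·90°
n=6: pose=(5,8,N); sL=50/41, sR=50/29; mL=25/41, mR=25/29; mL+mR=1750/1189 → advance +1; mR−mL=300/1189 → turn +1·90°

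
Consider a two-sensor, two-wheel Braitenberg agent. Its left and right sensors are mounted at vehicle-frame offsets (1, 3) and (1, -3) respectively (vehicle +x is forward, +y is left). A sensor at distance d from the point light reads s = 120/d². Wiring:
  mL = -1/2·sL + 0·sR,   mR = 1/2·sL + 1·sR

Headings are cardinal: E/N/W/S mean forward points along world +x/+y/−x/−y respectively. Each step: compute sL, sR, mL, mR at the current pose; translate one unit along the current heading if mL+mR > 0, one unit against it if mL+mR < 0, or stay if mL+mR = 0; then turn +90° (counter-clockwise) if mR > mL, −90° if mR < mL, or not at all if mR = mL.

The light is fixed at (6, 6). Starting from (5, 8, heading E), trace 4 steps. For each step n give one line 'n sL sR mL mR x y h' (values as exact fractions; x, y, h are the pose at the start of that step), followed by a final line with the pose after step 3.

0 24/5 120 -12/5 612/5 5 8 E
1 20/3 20/3 -10/3 10 6 8 N
2 120 120/37 -60 2340/37 6 9 W
3 15 6 -15/2 27/2 5 9 S
final 5 8 E

n=0: pose=(5,8,E); sL=24/5, sR=120; mL=-12/5, mR=612/5; mL+mR=120 → advance +1; mR−mL=624/5 → turn +1·90°
n=1: pose=(6,8,N); sL=20/3, sR=20/3; mL=-10/3, mR=10; mL+mR=20/3 → advance +1; mR−mL=40/3 → turn +1·90°
n=2: pose=(6,9,W); sL=120, sR=120/37; mL=-60, mR=2340/37; mL+mR=120/37 → advance +1; mR−mL=4560/37 → turn +1·90°
n=3: pose=(5,9,S); sL=15, sR=6; mL=-15/2, mR=27/2; mL+mR=6 → advance +1; mR−mL=21 → turn +1·90°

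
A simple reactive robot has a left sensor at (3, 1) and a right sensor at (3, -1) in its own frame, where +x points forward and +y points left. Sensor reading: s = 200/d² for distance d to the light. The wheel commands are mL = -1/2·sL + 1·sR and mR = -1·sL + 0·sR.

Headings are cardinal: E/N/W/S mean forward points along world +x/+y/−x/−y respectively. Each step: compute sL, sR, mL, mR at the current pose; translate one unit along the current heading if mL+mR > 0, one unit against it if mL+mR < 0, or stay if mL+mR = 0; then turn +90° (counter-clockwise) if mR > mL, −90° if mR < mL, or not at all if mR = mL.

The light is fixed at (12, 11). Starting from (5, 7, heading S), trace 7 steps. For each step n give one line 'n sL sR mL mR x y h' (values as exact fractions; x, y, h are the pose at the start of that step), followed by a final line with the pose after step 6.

n=0: pose=(5,7,S); sL=40/17, sR=200/113; mL=1140/1921, mR=-40/17; mL+mR=-3380/1921 → advance -1; mR−mL=-5660/1921 → turn -1·90°
n=1: pose=(5,8,W); sL=50/29, sR=25/13; mL=400/377, mR=-50/29; mL+mR=-250/377 → advance -1; mR−mL=-1050/377 → turn -1·90°
n=2: pose=(6,8,N); sL=200/49, sR=8; mL=292/49, mR=-200/49; mL+mR=92/49 → advance +1; mR−mL=-492/49 → turn -1·90°
n=3: pose=(6,9,E); sL=20, sR=100/9; mL=10/9, mR=-20; mL+mR=-170/9 → advance -1; mR−mL=-190/9 → turn -1·90°
n=4: pose=(5,9,S); sL=200/61, sR=200/89; mL=3300/5429, mR=-200/61; mL+mR=-14500/5429 → advance -1; mR−mL=-21100/5429 → turn -1·90°
n=5: pose=(5,10,W); sL=25/13, sR=2; mL=27/26, mR=-25/13; mL+mR=-23/26 → advance -1; mR−mL=-77/26 → turn -1·90°
n=6: pose=(6,10,N); sL=200/53, sR=200/29; mL=7700/1537, mR=-200/53; mL+mR=1900/1537 → advance +1; mR−mL=-13500/1537 → turn -1·90°

0 40/17 200/113 1140/1921 -40/17 5 7 S
1 50/29 25/13 400/377 -50/29 5 8 W
2 200/49 8 292/49 -200/49 6 8 N
3 20 100/9 10/9 -20 6 9 E
4 200/61 200/89 3300/5429 -200/61 5 9 S
5 25/13 2 27/26 -25/13 5 10 W
6 200/53 200/29 7700/1537 -200/53 6 10 N
final 6 11 E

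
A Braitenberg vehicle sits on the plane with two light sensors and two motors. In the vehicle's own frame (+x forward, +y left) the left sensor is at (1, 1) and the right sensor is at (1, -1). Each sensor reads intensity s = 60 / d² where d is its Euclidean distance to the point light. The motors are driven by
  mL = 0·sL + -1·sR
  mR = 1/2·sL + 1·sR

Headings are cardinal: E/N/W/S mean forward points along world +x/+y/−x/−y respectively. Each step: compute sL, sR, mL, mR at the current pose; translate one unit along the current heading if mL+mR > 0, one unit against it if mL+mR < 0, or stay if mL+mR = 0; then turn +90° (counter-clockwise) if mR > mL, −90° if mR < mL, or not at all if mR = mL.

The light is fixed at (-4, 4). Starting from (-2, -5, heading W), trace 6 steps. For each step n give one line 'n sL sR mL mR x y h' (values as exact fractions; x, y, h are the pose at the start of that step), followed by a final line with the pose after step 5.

0 60/101 12/13 -12/13 1602/1313 -2 -5 W
1 15/26 3/5 -3/5 231/260 -3 -5 S
2 12/17 12/25 -12/25 354/425 -3 -6 E
3 30/41 2/3 -2/3 127/123 -2 -6 N
4 60/101 12/13 -12/13 1602/1313 -2 -5 W
5 15/26 3/5 -3/5 231/260 -3 -5 S
final -3 -6 E

n=0: pose=(-2,-5,W); sL=60/101, sR=12/13; mL=-12/13, mR=1602/1313; mL+mR=30/101 → advance +1; mR−mL=2814/1313 → turn +1·90°
n=1: pose=(-3,-5,S); sL=15/26, sR=3/5; mL=-3/5, mR=231/260; mL+mR=15/52 → advance +1; mR−mL=387/260 → turn +1·90°
n=2: pose=(-3,-6,E); sL=12/17, sR=12/25; mL=-12/25, mR=354/425; mL+mR=6/17 → advance +1; mR−mL=558/425 → turn +1·90°
n=3: pose=(-2,-6,N); sL=30/41, sR=2/3; mL=-2/3, mR=127/123; mL+mR=15/41 → advance +1; mR−mL=209/123 → turn +1·90°
n=4: pose=(-2,-5,W); sL=60/101, sR=12/13; mL=-12/13, mR=1602/1313; mL+mR=30/101 → advance +1; mR−mL=2814/1313 → turn +1·90°
n=5: pose=(-3,-5,S); sL=15/26, sR=3/5; mL=-3/5, mR=231/260; mL+mR=15/52 → advance +1; mR−mL=387/260 → turn +1·90°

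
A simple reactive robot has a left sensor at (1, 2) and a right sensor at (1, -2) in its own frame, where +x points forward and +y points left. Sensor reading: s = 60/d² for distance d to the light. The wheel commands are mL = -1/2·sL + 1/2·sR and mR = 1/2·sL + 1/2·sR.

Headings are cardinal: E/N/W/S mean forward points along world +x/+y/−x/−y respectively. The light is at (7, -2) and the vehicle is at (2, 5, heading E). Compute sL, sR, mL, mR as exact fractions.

60/97 60/41 1680/3977 4140/3977

left sensor world pos  = (3, 7); dL² = 97
right sensor world pos = (3, 3); dR² = 41
sL = 60/97 = 60/97
sR = 60/41 = 60/41
mL = -1/2·sL + 1/2·sR = 1680/3977
mR = 1/2·sL + 1/2·sR = 4140/3977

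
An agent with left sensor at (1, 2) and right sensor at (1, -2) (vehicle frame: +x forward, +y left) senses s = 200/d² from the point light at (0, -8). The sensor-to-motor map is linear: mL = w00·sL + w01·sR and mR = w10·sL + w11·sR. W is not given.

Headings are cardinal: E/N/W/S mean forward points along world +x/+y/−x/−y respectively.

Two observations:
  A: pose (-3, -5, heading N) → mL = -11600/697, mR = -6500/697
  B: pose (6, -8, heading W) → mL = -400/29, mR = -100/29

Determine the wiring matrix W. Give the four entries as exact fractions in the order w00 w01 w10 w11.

-1 -1 1/2 -1

obs A: pose=(-3,-5,N) → sL=200/41, sR=200/17, mL=-11600/697, mR=-6500/697
obs B: pose=(6,-8,W) → sL=200/29, sR=200/29, mL=-400/29, mR=-100/29
sensor matrix S = [[200/41, 200/17], [200/29, 200/29]]; det S = -960000/20213
solve [mL_A; mL_B] = S·[w00; w01] and [mR_A; mR_B] = S·[w10; w11]:
  w00 = -1, w01 = -1, w10 = 1/2, w11 = -1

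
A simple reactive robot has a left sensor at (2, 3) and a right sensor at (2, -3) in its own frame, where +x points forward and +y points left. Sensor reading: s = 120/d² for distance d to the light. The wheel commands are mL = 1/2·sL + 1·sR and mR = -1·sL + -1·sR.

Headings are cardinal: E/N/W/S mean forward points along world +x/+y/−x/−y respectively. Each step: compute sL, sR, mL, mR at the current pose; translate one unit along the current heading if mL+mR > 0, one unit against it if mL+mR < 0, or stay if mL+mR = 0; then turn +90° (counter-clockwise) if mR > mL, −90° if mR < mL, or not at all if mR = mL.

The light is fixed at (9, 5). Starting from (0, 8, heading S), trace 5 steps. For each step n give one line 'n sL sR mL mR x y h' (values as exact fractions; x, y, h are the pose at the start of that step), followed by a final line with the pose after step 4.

0 120/37 24/29 2628/1073 -4368/1073 0 8 S
1 60/61 12/17 1242/1037 -1752/1037 0 9 W
2 120/157 120/61 22500/9577 -26160/9577 1 9 N
3 5/3 10/3 25/6 -5 1 8 E
4 120/37 24/29 2628/1073 -4368/1073 0 8 S
final 0 9 W

n=0: pose=(0,8,S); sL=120/37, sR=24/29; mL=2628/1073, mR=-4368/1073; mL+mR=-60/37 → advance -1; mR−mL=-6996/1073 → turn -1·90°
n=1: pose=(0,9,W); sL=60/61, sR=12/17; mL=1242/1037, mR=-1752/1037; mL+mR=-30/61 → advance -1; mR−mL=-2994/1037 → turn -1·90°
n=2: pose=(1,9,N); sL=120/157, sR=120/61; mL=22500/9577, mR=-26160/9577; mL+mR=-60/157 → advance -1; mR−mL=-48660/9577 → turn -1·90°
n=3: pose=(1,8,E); sL=5/3, sR=10/3; mL=25/6, mR=-5; mL+mR=-5/6 → advance -1; mR−mL=-55/6 → turn -1·90°
n=4: pose=(0,8,S); sL=120/37, sR=24/29; mL=2628/1073, mR=-4368/1073; mL+mR=-60/37 → advance -1; mR−mL=-6996/1073 → turn -1·90°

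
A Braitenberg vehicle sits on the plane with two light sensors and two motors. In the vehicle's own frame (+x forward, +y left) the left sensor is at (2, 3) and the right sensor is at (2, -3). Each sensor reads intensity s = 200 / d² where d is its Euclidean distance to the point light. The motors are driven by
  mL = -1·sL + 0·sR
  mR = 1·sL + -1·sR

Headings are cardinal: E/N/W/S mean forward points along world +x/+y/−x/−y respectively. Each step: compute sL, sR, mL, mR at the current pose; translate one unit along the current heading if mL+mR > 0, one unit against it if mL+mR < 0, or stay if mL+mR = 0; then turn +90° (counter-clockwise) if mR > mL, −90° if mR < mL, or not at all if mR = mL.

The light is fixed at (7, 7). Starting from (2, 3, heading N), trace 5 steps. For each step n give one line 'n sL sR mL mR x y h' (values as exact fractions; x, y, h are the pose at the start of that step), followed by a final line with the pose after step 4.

0 50/17 25 -50/17 -375/17 2 3 N
1 200/13 200/73 -200/13 12000/949 2 2 E
2 20/9 100/9 -20/9 -80/9 1 2 N
3 8 200/97 -8 576/97 1 1 E
4 50/29 25/4 -50/29 -525/116 0 1 N
final 0 0 E

n=0: pose=(2,3,N); sL=50/17, sR=25; mL=-50/17, mR=-375/17; mL+mR=-25 → advance -1; mR−mL=-325/17 → turn -1·90°
n=1: pose=(2,2,E); sL=200/13, sR=200/73; mL=-200/13, mR=12000/949; mL+mR=-200/73 → advance -1; mR−mL=26600/949 → turn +1·90°
n=2: pose=(1,2,N); sL=20/9, sR=100/9; mL=-20/9, mR=-80/9; mL+mR=-100/9 → advance -1; mR−mL=-20/3 → turn -1·90°
n=3: pose=(1,1,E); sL=8, sR=200/97; mL=-8, mR=576/97; mL+mR=-200/97 → advance -1; mR−mL=1352/97 → turn +1·90°
n=4: pose=(0,1,N); sL=50/29, sR=25/4; mL=-50/29, mR=-525/116; mL+mR=-25/4 → advance -1; mR−mL=-325/116 → turn -1·90°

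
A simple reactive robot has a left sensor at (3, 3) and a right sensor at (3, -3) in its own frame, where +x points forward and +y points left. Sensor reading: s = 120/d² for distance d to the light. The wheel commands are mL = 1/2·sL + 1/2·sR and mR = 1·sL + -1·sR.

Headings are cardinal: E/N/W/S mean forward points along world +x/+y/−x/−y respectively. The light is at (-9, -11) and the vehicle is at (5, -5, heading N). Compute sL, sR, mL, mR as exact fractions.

60/101 12/37 1716/3737 1008/3737

left sensor world pos  = (2, -2); dL² = 202
right sensor world pos = (8, -2); dR² = 370
sL = 120/202 = 60/101
sR = 120/370 = 12/37
mL = 1/2·sL + 1/2·sR = 1716/3737
mR = 1·sL + -1·sR = 1008/3737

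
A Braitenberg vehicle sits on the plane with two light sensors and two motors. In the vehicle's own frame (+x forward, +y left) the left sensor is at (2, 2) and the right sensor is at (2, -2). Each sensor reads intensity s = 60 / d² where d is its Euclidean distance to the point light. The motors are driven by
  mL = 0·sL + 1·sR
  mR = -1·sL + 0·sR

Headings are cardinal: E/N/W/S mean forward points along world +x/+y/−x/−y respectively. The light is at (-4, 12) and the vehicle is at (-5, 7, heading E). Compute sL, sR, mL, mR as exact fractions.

left sensor world pos  = (-3, 9); dL² = 10
right sensor world pos = (-3, 5); dR² = 50
sL = 60/10 = 6
sR = 60/50 = 6/5
mL = 0·sL + 1·sR = 6/5
mR = -1·sL + 0·sR = -6

6 6/5 6/5 -6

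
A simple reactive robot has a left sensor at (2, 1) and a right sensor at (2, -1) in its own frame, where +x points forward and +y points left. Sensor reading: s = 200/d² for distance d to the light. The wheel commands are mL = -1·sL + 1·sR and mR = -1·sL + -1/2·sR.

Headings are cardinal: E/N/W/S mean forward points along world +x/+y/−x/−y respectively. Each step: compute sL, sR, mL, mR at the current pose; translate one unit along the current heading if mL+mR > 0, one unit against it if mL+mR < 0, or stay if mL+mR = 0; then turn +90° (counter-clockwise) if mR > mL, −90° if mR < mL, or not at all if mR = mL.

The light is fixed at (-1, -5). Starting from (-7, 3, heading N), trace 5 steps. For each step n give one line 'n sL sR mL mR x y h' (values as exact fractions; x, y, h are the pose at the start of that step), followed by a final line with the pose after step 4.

0 200/149 8/5 192/745 -1596/745 -7 3 N
1 5/2 50/13 35/26 -115/26 -7 2 E
2 200/61 200/89 -5600/5429 -23900/5429 -8 2 S
3 20/13 100/81 -320/1053 -2270/1053 -8 3 W
4 200/149 8/5 192/745 -1596/745 -7 3 N
final -7 2 E

n=0: pose=(-7,3,N); sL=200/149, sR=8/5; mL=192/745, mR=-1596/745; mL+mR=-1404/745 → advance -1; mR−mL=-12/5 → turn -1·90°
n=1: pose=(-7,2,E); sL=5/2, sR=50/13; mL=35/26, mR=-115/26; mL+mR=-40/13 → advance -1; mR−mL=-75/13 → turn -1·90°
n=2: pose=(-8,2,S); sL=200/61, sR=200/89; mL=-5600/5429, mR=-23900/5429; mL+mR=-29500/5429 → advance -1; mR−mL=-300/89 → turn -1·90°
n=3: pose=(-8,3,W); sL=20/13, sR=100/81; mL=-320/1053, mR=-2270/1053; mL+mR=-2590/1053 → advance -1; mR−mL=-50/27 → turn -1·90°
n=4: pose=(-7,3,N); sL=200/149, sR=8/5; mL=192/745, mR=-1596/745; mL+mR=-1404/745 → advance -1; mR−mL=-12/5 → turn -1·90°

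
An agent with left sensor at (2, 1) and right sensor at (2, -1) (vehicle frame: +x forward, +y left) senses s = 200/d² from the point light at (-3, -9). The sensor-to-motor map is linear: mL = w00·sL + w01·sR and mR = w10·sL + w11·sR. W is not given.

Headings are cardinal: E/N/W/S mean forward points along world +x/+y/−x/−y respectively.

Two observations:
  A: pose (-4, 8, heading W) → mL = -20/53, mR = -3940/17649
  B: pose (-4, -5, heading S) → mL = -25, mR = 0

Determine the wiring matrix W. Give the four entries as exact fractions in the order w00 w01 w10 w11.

obs A: pose=(-4,8,W) → sL=40/53, sR=200/333, mL=-20/53, mR=-3940/17649
obs B: pose=(-4,-5,S) → sL=50, sR=25, mL=-25, mR=0
sensor matrix S = [[40/53, 200/333], [50, 25]]; det S = -197000/17649
solve [mL_A; mL_B] = S·[w00; w01] and [mR_A; mR_B] = S·[w10; w11]:
  w00 = -1/2, w01 = 0, w10 = 1/2, w11 = -1

-1/2 0 1/2 -1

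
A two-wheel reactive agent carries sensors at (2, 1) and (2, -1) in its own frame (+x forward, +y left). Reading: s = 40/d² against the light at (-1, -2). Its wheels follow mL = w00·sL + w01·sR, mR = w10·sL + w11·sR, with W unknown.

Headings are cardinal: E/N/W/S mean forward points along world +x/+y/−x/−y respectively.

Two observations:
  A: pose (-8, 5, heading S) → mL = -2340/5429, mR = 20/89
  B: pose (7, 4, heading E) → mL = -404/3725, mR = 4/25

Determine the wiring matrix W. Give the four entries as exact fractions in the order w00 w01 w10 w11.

-1 1/2 0 1/2

obs A: pose=(-8,5,S) → sL=40/61, sR=40/89, mL=-2340/5429, mR=20/89
obs B: pose=(7,4,E) → sL=40/149, sR=8/25, mL=-404/3725, mR=4/25
sensor matrix S = [[40/61, 40/89], [40/149, 8/25]]; det S = 360704/4044605
solve [mL_A; mL_B] = S·[w00; w01] and [mR_A; mR_B] = S·[w10; w11]:
  w00 = -1, w01 = 1/2, w10 = 0, w11 = 1/2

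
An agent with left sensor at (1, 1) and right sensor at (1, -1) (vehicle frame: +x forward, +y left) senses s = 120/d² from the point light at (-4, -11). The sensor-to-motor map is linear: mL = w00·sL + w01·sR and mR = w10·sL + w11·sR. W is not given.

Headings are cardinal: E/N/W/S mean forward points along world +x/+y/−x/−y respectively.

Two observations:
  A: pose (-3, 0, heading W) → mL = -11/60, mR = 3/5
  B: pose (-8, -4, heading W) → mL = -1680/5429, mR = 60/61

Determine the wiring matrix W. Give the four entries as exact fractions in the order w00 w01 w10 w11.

obs A: pose=(-3,0,W) → sL=6/5, sR=5/6, mL=-11/60, mR=3/5
obs B: pose=(-8,-4,W) → sL=120/61, sR=120/89, mL=-1680/5429, mR=60/61
sensor matrix S = [[6/5, 5/6], [120/61, 120/89]]; det S = -116/5429
solve [mL_A; mL_B] = S·[w00; w01] and [mR_A; mR_B] = S·[w10; w11]:
  w00 = -1/2, w01 = 1/2, w10 = 1/2, w11 = 0

-1/2 1/2 1/2 0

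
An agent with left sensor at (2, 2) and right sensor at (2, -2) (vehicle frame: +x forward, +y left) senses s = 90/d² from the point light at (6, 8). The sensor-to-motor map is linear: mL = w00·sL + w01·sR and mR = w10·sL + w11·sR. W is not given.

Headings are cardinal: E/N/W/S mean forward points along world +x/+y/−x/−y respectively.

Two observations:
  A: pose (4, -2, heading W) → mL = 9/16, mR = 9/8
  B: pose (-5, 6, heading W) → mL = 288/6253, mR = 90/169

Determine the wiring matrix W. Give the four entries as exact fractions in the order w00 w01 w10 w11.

obs A: pose=(4,-2,W) → sL=9/16, sR=9/8, mL=9/16, mR=9/8
obs B: pose=(-5,6,W) → sL=18/37, sR=90/169, mL=288/6253, mR=90/169
sensor matrix S = [[9/16, 9/8], [18/37, 90/169]]; det S = -12393/50024
solve [mL_A; mL_B] = S·[w00; w01] and [mR_A; mR_B] = S·[w10; w11]:
  w00 = -1, w01 = 1, w10 = 0, w11 = 1

-1 1 0 1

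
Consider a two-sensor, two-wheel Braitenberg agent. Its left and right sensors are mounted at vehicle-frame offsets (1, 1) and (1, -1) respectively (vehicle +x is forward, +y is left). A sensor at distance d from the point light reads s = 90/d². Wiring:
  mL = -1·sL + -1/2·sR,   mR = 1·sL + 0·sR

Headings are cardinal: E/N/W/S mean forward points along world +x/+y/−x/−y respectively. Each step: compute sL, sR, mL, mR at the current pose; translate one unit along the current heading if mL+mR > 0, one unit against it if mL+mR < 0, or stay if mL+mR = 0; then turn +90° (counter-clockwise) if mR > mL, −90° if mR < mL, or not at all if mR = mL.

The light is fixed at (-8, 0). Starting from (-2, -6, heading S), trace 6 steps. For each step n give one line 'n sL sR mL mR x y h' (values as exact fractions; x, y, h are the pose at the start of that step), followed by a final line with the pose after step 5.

0 45/49 45/37 -5535/3626 45/49 -2 -6 S
1 18/13 18/17 -423/221 18/13 -2 -5 E
2 45/16 45/26 -765/208 45/16 -3 -5 N
3 18/13 90/41 -1323/533 18/13 -3 -6 W
4 45/49 45/37 -5535/3626 45/49 -2 -6 S
5 18/13 18/17 -423/221 18/13 -2 -5 E
final -3 -5 N

n=0: pose=(-2,-6,S); sL=45/49, sR=45/37; mL=-5535/3626, mR=45/49; mL+mR=-45/74 → advance -1; mR−mL=8865/3626 → turn +1·90°
n=1: pose=(-2,-5,E); sL=18/13, sR=18/17; mL=-423/221, mR=18/13; mL+mR=-9/17 → advance -1; mR−mL=729/221 → turn +1·90°
n=2: pose=(-3,-5,N); sL=45/16, sR=45/26; mL=-765/208, mR=45/16; mL+mR=-45/52 → advance -1; mR−mL=675/104 → turn +1·90°
n=3: pose=(-3,-6,W); sL=18/13, sR=90/41; mL=-1323/533, mR=18/13; mL+mR=-45/41 → advance -1; mR−mL=2061/533 → turn +1·90°
n=4: pose=(-2,-6,S); sL=45/49, sR=45/37; mL=-5535/3626, mR=45/49; mL+mR=-45/74 → advance -1; mR−mL=8865/3626 → turn +1·90°
n=5: pose=(-2,-5,E); sL=18/13, sR=18/17; mL=-423/221, mR=18/13; mL+mR=-9/17 → advance -1; mR−mL=729/221 → turn +1·90°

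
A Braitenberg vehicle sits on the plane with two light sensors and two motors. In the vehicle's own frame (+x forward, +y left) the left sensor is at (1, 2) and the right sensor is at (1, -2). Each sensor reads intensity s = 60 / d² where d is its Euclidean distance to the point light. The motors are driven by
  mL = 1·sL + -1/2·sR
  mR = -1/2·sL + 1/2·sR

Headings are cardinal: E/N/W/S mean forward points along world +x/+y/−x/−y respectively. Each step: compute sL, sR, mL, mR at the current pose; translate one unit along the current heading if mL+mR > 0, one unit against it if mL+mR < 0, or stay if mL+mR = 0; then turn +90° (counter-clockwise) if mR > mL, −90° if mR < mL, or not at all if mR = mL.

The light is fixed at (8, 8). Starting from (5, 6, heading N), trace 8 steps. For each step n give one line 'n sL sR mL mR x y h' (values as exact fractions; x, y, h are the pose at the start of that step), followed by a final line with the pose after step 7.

0 30/13 30 -165/13 180/13 5 6 N
1 12/5 60/17 54/85 48/85 5 7 W
2 5/3 15 -35/6 20/3 4 7 N
3 60/29 60/29 30/29 0 4 8 W
4 6/5 6 -9/5 12/5 3 8 N
5 60/37 4/3 106/111 -16/111 3 9 W
6 15/17 3 -21/34 18/17 2 9 N
7 60/49 12/13 486/637 -96/637 2 10 W
final 1 10 N

n=0: pose=(5,6,N); sL=30/13, sR=30; mL=-165/13, mR=180/13; mL+mR=15/13 → advance +1; mR−mL=345/13 → turn +1·90°
n=1: pose=(5,7,W); sL=12/5, sR=60/17; mL=54/85, mR=48/85; mL+mR=6/5 → advance +1; mR−mL=-6/85 → turn -1·90°
n=2: pose=(4,7,N); sL=5/3, sR=15; mL=-35/6, mR=20/3; mL+mR=5/6 → advance +1; mR−mL=25/2 → turn +1·90°
n=3: pose=(4,8,W); sL=60/29, sR=60/29; mL=30/29, mR=0; mL+mR=30/29 → advance +1; mR−mL=-30/29 → turn -1·90°
n=4: pose=(3,8,N); sL=6/5, sR=6; mL=-9/5, mR=12/5; mL+mR=3/5 → advance +1; mR−mL=21/5 → turn +1·90°
n=5: pose=(3,9,W); sL=60/37, sR=4/3; mL=106/111, mR=-16/111; mL+mR=30/37 → advance +1; mR−mL=-122/111 → turn -1·90°
n=6: pose=(2,9,N); sL=15/17, sR=3; mL=-21/34, mR=18/17; mL+mR=15/34 → advance +1; mR−mL=57/34 → turn +1·90°
n=7: pose=(2,10,W); sL=60/49, sR=12/13; mL=486/637, mR=-96/637; mL+mR=30/49 → advance +1; mR−mL=-582/637 → turn -1·90°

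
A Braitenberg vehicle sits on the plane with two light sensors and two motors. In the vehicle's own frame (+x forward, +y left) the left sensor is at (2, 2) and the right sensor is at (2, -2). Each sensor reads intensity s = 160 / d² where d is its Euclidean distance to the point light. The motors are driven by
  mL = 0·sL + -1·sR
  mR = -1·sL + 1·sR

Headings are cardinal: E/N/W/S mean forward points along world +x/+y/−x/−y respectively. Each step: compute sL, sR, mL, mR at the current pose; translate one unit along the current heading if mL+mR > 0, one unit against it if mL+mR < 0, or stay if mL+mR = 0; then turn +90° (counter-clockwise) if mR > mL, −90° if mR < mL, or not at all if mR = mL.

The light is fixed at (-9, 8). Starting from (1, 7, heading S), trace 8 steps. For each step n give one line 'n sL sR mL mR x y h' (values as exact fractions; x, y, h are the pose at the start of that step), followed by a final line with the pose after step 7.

0 160/153 160/73 -160/73 12800/11169 1 7 S
1 40/37 40/37 -40/37 0 1 8 E
2 160/53 32/25 -32/25 -2304/1325 0 8 N
3 80/61 16/13 -16/13 -64/793 0 7 E
4 160/37 160/101 -160/101 -10240/3737 -1 7 N
5 8/5 40/29 -40/29 -32/145 -1 6 E
6 32/5 160/81 -160/81 -1792/405 -2 6 N
7 80/41 80/53 -80/53 -960/2173 -2 5 E
final -3 5 N

n=0: pose=(1,7,S); sL=160/153, sR=160/73; mL=-160/73, mR=12800/11169; mL+mR=-160/153 → advance -1; mR−mL=37280/11169 → turn +1·90°
n=1: pose=(1,8,E); sL=40/37, sR=40/37; mL=-40/37, mR=0; mL+mR=-40/37 → advance -1; mR−mL=40/37 → turn +1·90°
n=2: pose=(0,8,N); sL=160/53, sR=32/25; mL=-32/25, mR=-2304/1325; mL+mR=-160/53 → advance -1; mR−mL=-608/1325 → turn -1·90°
n=3: pose=(0,7,E); sL=80/61, sR=16/13; mL=-16/13, mR=-64/793; mL+mR=-80/61 → advance -1; mR−mL=912/793 → turn +1·90°
n=4: pose=(-1,7,N); sL=160/37, sR=160/101; mL=-160/101, mR=-10240/3737; mL+mR=-160/37 → advance -1; mR−mL=-4320/3737 → turn -1·90°
n=5: pose=(-1,6,E); sL=8/5, sR=40/29; mL=-40/29, mR=-32/145; mL+mR=-8/5 → advance -1; mR−mL=168/145 → turn +1·90°
n=6: pose=(-2,6,N); sL=32/5, sR=160/81; mL=-160/81, mR=-1792/405; mL+mR=-32/5 → advance -1; mR−mL=-992/405 → turn -1·90°
n=7: pose=(-2,5,E); sL=80/41, sR=80/53; mL=-80/53, mR=-960/2173; mL+mR=-80/41 → advance -1; mR−mL=2320/2173 → turn +1·90°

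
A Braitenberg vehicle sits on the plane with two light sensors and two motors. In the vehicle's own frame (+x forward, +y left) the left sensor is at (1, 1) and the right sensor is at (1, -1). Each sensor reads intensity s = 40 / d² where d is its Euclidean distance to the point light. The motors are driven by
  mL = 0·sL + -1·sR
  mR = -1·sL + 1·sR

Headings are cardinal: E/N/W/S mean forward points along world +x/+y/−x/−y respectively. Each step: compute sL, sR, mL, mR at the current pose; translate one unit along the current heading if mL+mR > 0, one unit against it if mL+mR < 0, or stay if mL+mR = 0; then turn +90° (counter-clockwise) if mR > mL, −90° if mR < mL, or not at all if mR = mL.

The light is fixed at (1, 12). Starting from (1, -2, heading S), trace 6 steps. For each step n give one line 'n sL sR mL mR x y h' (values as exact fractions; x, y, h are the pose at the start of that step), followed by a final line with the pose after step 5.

0 20/113 20/113 -20/113 0 1 -2 S
1 8/29 40/197 -40/197 -416/5713 1 -1 E
2 10/37 5/18 -5/18 5/666 0 -1 N
3 40/229 40/173 -40/173 2240/39617 0 -2 W
4 20/113 20/113 -20/113 0 1 -2 S
5 8/29 40/197 -40/197 -416/5713 1 -1 E
final 0 -1 N

n=0: pose=(1,-2,S); sL=20/113, sR=20/113; mL=-20/113, mR=0; mL+mR=-20/113 → advance -1; mR−mL=20/113 → turn +1·90°
n=1: pose=(1,-1,E); sL=8/29, sR=40/197; mL=-40/197, mR=-416/5713; mL+mR=-8/29 → advance -1; mR−mL=744/5713 → turn +1·90°
n=2: pose=(0,-1,N); sL=10/37, sR=5/18; mL=-5/18, mR=5/666; mL+mR=-10/37 → advance -1; mR−mL=95/333 → turn +1·90°
n=3: pose=(0,-2,W); sL=40/229, sR=40/173; mL=-40/173, mR=2240/39617; mL+mR=-40/229 → advance -1; mR−mL=11400/39617 → turn +1·90°
n=4: pose=(1,-2,S); sL=20/113, sR=20/113; mL=-20/113, mR=0; mL+mR=-20/113 → advance -1; mR−mL=20/113 → turn +1·90°
n=5: pose=(1,-1,E); sL=8/29, sR=40/197; mL=-40/197, mR=-416/5713; mL+mR=-8/29 → advance -1; mR−mL=744/5713 → turn +1·90°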